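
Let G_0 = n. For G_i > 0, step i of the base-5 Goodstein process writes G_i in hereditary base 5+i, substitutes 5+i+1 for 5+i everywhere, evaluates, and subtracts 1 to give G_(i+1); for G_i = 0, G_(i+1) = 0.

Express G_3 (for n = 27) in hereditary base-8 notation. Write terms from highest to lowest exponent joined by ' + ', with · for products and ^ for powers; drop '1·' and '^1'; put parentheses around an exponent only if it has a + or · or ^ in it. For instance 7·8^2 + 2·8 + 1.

27 —HB5→ 5^2 + 2 —bump→ 6^2 + 2 = 38 —(−1)→ 37
37 —HB6→ 6^2 + 1 —bump→ 7^2 + 1 = 50 —(−1)→ 49
49 —HB7→ 7^2 —bump→ 8^2 = 64 —(−1)→ 63
63 —HB8→ 7·8 + 7 —bump→ 7·9 + 7 = 70 —(−1)→ 69

7·8 + 7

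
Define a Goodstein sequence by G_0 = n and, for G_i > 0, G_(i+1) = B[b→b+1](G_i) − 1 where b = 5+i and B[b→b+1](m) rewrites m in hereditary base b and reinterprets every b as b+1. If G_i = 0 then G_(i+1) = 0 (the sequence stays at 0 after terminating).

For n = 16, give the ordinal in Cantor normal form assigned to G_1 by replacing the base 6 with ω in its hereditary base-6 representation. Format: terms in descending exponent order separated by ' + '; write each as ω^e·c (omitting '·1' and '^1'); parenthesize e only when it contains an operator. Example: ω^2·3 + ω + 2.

base 5: 16 = 3·5 + 1; at 6: 3·6 + 1 = 19; next = 18
base 6: 18 = 3·6; at 7: 3·7 = 21; next = 20

ω·3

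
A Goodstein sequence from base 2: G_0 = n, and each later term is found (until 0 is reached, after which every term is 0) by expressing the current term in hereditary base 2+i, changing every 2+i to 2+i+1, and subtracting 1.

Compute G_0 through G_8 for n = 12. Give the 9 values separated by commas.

base 2: 12 = 2^(2 + 1) + 2^2; at 3: 3^(3 + 1) + 3^3 = 108; next = 107
base 3: 107 = 3^(3 + 1) + 2·3^2 + 2·3 + 2; at 4: 4^(4 + 1) + 2·4^2 + 2·4 + 2 = 1066; next = 1065
base 4: 1065 = 4^(4 + 1) + 2·4^2 + 2·4 + 1; at 5: 5^(5 + 1) + 2·5^2 + 2·5 + 1 = 15686; next = 15685
base 5: 15685 = 5^(5 + 1) + 2·5^2 + 2·5; at 6: 6^(6 + 1) + 2·6^2 + 2·6 = 280020; next = 280019
base 6: 280019 = 6^(6 + 1) + 2·6^2 + 6 + 5; at 7: 7^(7 + 1) + 2·7^2 + 7 + 5 = 5764911; next = 5764910
base 7: 5764910 = 7^(7 + 1) + 2·7^2 + 7 + 4; at 8: 8^(8 + 1) + 2·8^2 + 8 + 4 = 134217868; next = 134217867
base 8: 134217867 = 8^(8 + 1) + 2·8^2 + 8 + 3; at 9: 9^(9 + 1) + 2·9^2 + 9 + 3 = 3486784575; next = 3486784574
base 9: 3486784574 = 9^(9 + 1) + 2·9^2 + 9 + 2; at 10: 10^(10 + 1) + 2·10^2 + 10 + 2 = 100000000212; next = 100000000211

12, 107, 1065, 15685, 280019, 5764910, 134217867, 3486784574, 100000000211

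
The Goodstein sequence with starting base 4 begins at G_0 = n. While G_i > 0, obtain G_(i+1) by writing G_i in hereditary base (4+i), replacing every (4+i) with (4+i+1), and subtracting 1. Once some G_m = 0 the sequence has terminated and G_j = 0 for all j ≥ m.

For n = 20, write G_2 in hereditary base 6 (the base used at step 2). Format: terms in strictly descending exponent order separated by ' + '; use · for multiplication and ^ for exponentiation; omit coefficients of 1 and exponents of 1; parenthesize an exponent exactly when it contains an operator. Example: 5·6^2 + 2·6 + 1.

6^2 + 3

G_0 = 20. HB_4(20) = 4^2 + 4. Bump = 30. G_1 = 29.
G_1 = 29. HB_5(29) = 5^2 + 4. Bump = 40. G_2 = 39.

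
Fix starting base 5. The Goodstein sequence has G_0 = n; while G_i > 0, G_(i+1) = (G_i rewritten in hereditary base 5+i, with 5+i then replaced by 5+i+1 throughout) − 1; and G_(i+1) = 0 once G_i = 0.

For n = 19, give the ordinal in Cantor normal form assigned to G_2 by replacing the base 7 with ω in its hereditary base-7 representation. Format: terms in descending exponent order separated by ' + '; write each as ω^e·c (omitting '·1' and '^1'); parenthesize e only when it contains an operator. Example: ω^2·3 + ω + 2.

(0) 19|_5 = 3·5 + 4 ↦ 3·6 + 4|_6 = 22 ⇒ 21
(1) 21|_6 = 3·6 + 3 ↦ 3·7 + 3|_7 = 24 ⇒ 23
(2) 23|_7 = 3·7 + 2 ↦ 3·8 + 2|_8 = 26 ⇒ 25

ω·3 + 2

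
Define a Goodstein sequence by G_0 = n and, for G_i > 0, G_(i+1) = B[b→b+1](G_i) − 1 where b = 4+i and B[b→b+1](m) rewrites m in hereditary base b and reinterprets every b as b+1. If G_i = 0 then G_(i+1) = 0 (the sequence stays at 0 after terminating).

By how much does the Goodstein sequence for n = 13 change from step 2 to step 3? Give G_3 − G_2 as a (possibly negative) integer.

13 —HB4→ 3·4 + 1 —bump→ 3·5 + 1 = 16 —(−1)→ 15
15 —HB5→ 3·5 —bump→ 3·6 = 18 —(−1)→ 17
17 —HB6→ 2·6 + 5 —bump→ 2·7 + 5 = 19 —(−1)→ 18

1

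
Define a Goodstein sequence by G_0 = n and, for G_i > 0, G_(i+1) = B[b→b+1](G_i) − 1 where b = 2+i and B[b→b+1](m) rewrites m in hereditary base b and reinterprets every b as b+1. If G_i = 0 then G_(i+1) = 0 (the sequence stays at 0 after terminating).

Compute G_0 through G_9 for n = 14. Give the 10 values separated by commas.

G_0 = 14. HB_2(14) = 2^(2 + 1) + 2^2 + 2. Bump = 111. G_1 = 110.
G_1 = 110. HB_3(110) = 3^(3 + 1) + 3^3 + 2. Bump = 1282. G_2 = 1281.
G_2 = 1281. HB_4(1281) = 4^(4 + 1) + 4^4 + 1. Bump = 18751. G_3 = 18750.
G_3 = 18750. HB_5(18750) = 5^(5 + 1) + 5^5. Bump = 326592. G_4 = 326591.
G_4 = 326591. HB_6(326591) = 6^(6 + 1) + 5·6^5 + 5·6^4 + 5·6^3 + 5·6^2 + 5·6 + 5. Bump = 5862841. G_5 = 5862840.
G_5 = 5862840. HB_7(5862840) = 7^(7 + 1) + 5·7^5 + 5·7^4 + 5·7^3 + 5·7^2 + 5·7 + 4. Bump = 134404972. G_6 = 134404971.
G_6 = 134404971. HB_8(134404971) = 8^(8 + 1) + 5·8^5 + 5·8^4 + 5·8^3 + 5·8^2 + 5·8 + 3. Bump = 3487116549. G_7 = 3487116548.
G_7 = 3487116548. HB_9(3487116548) = 9^(9 + 1) + 5·9^5 + 5·9^4 + 5·9^3 + 5·9^2 + 5·9 + 2. Bump = 100000555552. G_8 = 100000555551.
G_8 = 100000555551. HB_10(100000555551) = 10^(10 + 1) + 5·10^5 + 5·10^4 + 5·10^3 + 5·10^2 + 5·10 + 1. Bump = 3138429262497. G_9 = 3138429262496.

14, 110, 1281, 18750, 326591, 5862840, 134404971, 3487116548, 100000555551, 3138429262496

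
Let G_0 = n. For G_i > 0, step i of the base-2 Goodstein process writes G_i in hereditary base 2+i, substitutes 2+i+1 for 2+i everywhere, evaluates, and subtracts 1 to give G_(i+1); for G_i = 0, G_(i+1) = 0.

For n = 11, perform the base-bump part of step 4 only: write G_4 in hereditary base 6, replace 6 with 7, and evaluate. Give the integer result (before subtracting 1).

G_0=11  [base 2] 2^(2 + 1) + 2 + 1  →[2↦3]→  3^(3 + 1) + 3 + 1 = 85  −1 ⇒ G_1=84
G_1=84  [base 3] 3^(3 + 1) + 3  →[3↦4]→  4^(4 + 1) + 4 = 1028  −1 ⇒ G_2=1027
G_2=1027  [base 4] 4^(4 + 1) + 3  →[4↦5]→  5^(5 + 1) + 3 = 15628  −1 ⇒ G_3=15627
G_3=15627  [base 5] 5^(5 + 1) + 2  →[5↦6]→  6^(6 + 1) + 2 = 279938  −1 ⇒ G_4=279937
G_4=279937  [base 6] 6^(6 + 1) + 1  →[6↦7]→  7^(7 + 1) + 1 = 5764802  −1 ⇒ G_5=5764801

5764802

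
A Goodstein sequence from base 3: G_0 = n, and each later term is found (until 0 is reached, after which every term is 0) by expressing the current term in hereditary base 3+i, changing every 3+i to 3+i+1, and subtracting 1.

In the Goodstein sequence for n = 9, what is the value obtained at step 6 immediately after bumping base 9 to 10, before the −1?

26

9 —HB3→ 3^2 —bump→ 4^2 = 16 —(−1)→ 15
15 —HB4→ 3·4 + 3 —bump→ 3·5 + 3 = 18 —(−1)→ 17
17 —HB5→ 3·5 + 2 —bump→ 3·6 + 2 = 20 —(−1)→ 19
19 —HB6→ 3·6 + 1 —bump→ 3·7 + 1 = 22 —(−1)→ 21
21 —HB7→ 3·7 —bump→ 3·8 = 24 —(−1)→ 23
23 —HB8→ 2·8 + 7 —bump→ 2·9 + 7 = 25 —(−1)→ 24
24 —HB9→ 2·9 + 6 —bump→ 2·10 + 6 = 26 —(−1)→ 25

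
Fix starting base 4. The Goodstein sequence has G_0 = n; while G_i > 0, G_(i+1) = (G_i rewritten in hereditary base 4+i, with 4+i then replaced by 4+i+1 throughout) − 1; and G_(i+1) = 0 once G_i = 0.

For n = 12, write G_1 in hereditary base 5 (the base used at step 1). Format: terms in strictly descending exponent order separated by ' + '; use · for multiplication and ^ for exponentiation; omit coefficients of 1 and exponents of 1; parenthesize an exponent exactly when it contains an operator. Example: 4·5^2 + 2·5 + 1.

12 —HB4→ 3·4 —bump→ 3·5 = 15 —(−1)→ 14
14 —HB5→ 2·5 + 4 —bump→ 2·6 + 4 = 16 —(−1)→ 15

2·5 + 4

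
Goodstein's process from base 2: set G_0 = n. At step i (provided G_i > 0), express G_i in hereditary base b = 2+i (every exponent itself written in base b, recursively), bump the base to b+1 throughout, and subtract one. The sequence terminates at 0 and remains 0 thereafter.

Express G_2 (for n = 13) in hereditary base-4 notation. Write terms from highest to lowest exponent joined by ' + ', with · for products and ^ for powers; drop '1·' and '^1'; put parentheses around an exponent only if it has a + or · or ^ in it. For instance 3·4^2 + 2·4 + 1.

13 —HB2→ 2^(2 + 1) + 2^2 + 1 —bump→ 3^(3 + 1) + 3^3 + 1 = 109 —(−1)→ 108
108 —HB3→ 3^(3 + 1) + 3^3 —bump→ 4^(4 + 1) + 4^4 = 1280 —(−1)→ 1279

4^(4 + 1) + 3·4^3 + 3·4^2 + 3·4 + 3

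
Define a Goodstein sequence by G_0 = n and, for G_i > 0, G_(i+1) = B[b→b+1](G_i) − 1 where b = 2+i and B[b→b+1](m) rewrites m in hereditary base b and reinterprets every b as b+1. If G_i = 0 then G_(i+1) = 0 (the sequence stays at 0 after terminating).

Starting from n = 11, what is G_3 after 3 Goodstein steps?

15627

step 0: 11 = 2^(2 + 1) + 2 + 1; sub 3 for 2: 3^(3 + 1) + 3 + 1; = 85; G_1 = 85−1 = 84
step 1: 84 = 3^(3 + 1) + 3; sub 4 for 3: 4^(4 + 1) + 4; = 1028; G_2 = 1028−1 = 1027
step 2: 1027 = 4^(4 + 1) + 3; sub 5 for 4: 5^(5 + 1) + 3; = 15628; G_3 = 15628−1 = 15627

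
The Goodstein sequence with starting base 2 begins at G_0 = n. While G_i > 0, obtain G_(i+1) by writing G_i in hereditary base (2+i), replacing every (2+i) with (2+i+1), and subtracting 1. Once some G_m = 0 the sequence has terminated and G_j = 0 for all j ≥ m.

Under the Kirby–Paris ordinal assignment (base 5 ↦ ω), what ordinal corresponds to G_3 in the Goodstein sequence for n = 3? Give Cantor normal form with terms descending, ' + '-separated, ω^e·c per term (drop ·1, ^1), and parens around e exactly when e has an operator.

base 2: 3 = 2 + 1; at 3: 3 + 1 = 4; next = 3
base 3: 3 = 3; at 4: 4 = 4; next = 3
base 4: 3 = 3; at 5: 3 = 3; next = 2
base 5: 2 = 2; at 6: 2 = 2; next = 1

2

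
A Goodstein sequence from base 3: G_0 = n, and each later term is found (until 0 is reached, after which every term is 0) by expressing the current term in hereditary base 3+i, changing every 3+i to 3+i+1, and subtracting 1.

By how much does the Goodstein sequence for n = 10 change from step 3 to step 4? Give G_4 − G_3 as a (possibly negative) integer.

step 0: 10 = 3^2 + 1; sub 4 for 3: 4^2 + 1; = 17; G_1 = 17−1 = 16
step 1: 16 = 4^2; sub 5 for 4: 5^2; = 25; G_2 = 25−1 = 24
step 2: 24 = 4·5 + 4; sub 6 for 5: 4·6 + 4; = 28; G_3 = 28−1 = 27
step 3: 27 = 4·6 + 3; sub 7 for 6: 4·7 + 3; = 31; G_4 = 31−1 = 30

3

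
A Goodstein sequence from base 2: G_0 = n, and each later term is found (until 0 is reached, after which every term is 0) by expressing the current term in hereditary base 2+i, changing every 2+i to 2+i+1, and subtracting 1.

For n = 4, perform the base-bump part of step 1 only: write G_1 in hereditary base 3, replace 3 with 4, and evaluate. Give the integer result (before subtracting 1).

42

(0) 4|_2 = 2^2 ↦ 3^3|_3 = 27 ⇒ 26
(1) 26|_3 = 2·3^2 + 2·3 + 2 ↦ 2·4^2 + 2·4 + 2|_4 = 42 ⇒ 41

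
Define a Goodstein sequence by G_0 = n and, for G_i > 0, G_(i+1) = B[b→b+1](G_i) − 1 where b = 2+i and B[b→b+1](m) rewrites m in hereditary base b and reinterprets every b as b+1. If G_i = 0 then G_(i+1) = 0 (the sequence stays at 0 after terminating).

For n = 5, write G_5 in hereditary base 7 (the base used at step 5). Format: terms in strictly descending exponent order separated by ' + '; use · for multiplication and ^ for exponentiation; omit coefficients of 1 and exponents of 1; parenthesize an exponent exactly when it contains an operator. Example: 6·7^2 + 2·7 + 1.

[0] 5 ≡ 2^2 + 1 (base 2). Lift 3: 28. −1: 27.
[1] 27 ≡ 3^3 (base 3). Lift 4: 256. −1: 255.
[2] 255 ≡ 3·4^3 + 3·4^2 + 3·4 + 3 (base 4). Lift 5: 468. −1: 467.
[3] 467 ≡ 3·5^3 + 3·5^2 + 3·5 + 2 (base 5). Lift 6: 776. −1: 775.
[4] 775 ≡ 3·6^3 + 3·6^2 + 3·6 + 1 (base 6). Lift 7: 1198. −1: 1197.
[5] 1197 ≡ 3·7^3 + 3·7^2 + 3·7 (base 7). Lift 8: 1752. −1: 1751.

3·7^3 + 3·7^2 + 3·7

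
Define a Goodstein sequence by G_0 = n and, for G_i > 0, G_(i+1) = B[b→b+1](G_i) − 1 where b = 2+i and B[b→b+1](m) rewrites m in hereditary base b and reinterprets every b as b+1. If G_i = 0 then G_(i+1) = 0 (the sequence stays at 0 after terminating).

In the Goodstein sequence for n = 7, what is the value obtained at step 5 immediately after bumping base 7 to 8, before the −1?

16777216

[0] 7 ≡ 2^2 + 2 + 1 (base 2). Lift 3: 31. −1: 30.
[1] 30 ≡ 3^3 + 3 (base 3). Lift 4: 260. −1: 259.
[2] 259 ≡ 4^4 + 3 (base 4). Lift 5: 3128. −1: 3127.
[3] 3127 ≡ 5^5 + 2 (base 5). Lift 6: 46658. −1: 46657.
[4] 46657 ≡ 6^6 + 1 (base 6). Lift 7: 823544. −1: 823543.
[5] 823543 ≡ 7^7 (base 7). Lift 8: 16777216. −1: 16777215.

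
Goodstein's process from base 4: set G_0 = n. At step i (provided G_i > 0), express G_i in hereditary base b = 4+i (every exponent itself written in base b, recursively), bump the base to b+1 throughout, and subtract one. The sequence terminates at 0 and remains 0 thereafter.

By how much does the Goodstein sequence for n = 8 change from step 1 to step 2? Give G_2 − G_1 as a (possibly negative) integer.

base 4: 8 = 2·4; at 5: 2·5 = 10; next = 9
base 5: 9 = 5 + 4; at 6: 6 + 4 = 10; next = 9

0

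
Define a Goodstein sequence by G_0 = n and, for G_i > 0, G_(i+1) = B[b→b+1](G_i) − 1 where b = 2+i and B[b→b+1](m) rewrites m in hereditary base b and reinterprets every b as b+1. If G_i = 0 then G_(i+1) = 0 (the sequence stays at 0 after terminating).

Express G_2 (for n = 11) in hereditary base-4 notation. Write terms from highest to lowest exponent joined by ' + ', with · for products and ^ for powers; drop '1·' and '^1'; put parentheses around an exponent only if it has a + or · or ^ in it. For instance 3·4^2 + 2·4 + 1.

4^(4 + 1) + 3

i=0: 11 = 2^(2 + 1) + 2 + 1 (b=2); 2→3: 3^(3 + 1) + 3 + 1 = 85; 85−1 = 84
i=1: 84 = 3^(3 + 1) + 3 (b=3); 3→4: 4^(4 + 1) + 4 = 1028; 1028−1 = 1027
i=2: 1027 = 4^(4 + 1) + 3 (b=4); 4→5: 5^(5 + 1) + 3 = 15628; 15628−1 = 15627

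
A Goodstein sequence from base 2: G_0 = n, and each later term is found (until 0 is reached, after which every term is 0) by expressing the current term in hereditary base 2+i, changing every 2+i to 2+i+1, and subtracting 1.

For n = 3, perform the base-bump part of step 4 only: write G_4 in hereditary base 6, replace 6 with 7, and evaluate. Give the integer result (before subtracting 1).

3 —HB2→ 2 + 1 —bump→ 3 + 1 = 4 —(−1)→ 3
3 —HB3→ 3 —bump→ 4 = 4 —(−1)→ 3
3 —HB4→ 3 —bump→ 3 = 3 —(−1)→ 2
2 —HB5→ 2 —bump→ 2 = 2 —(−1)→ 1
1 —HB6→ 1 —bump→ 1 = 1 —(−1)→ 0

1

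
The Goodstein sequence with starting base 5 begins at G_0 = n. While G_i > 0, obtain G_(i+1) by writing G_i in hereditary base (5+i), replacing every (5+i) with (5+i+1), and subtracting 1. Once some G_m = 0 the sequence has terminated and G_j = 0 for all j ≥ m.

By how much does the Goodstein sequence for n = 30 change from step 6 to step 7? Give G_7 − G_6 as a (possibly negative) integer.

step 0: 30 = 5^2 + 5; sub 6 for 5: 6^2 + 6; = 42; G_1 = 42−1 = 41
step 1: 41 = 6^2 + 5; sub 7 for 6: 7^2 + 5; = 54; G_2 = 54−1 = 53
step 2: 53 = 7^2 + 4; sub 8 for 7: 8^2 + 4; = 68; G_3 = 68−1 = 67
step 3: 67 = 8^2 + 3; sub 9 for 8: 9^2 + 3; = 84; G_4 = 84−1 = 83
step 4: 83 = 9^2 + 2; sub 10 for 9: 10^2 + 2; = 102; G_5 = 102−1 = 101
step 5: 101 = 10^2 + 1; sub 11 for 10: 11^2 + 1; = 122; G_6 = 122−1 = 121
step 6: 121 = 11^2; sub 12 for 11: 12^2; = 144; G_7 = 144−1 = 143

22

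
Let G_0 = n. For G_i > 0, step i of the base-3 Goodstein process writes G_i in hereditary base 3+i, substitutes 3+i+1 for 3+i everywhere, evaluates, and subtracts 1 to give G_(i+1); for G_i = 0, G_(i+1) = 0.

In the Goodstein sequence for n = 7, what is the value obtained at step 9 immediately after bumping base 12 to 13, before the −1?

7

G_0=7  [base 3] 2·3 + 1  →[3↦4]→  2·4 + 1 = 9  −1 ⇒ G_1=8
G_1=8  [base 4] 2·4  →[4↦5]→  2·5 = 10  −1 ⇒ G_2=9
G_2=9  [base 5] 5 + 4  →[5↦6]→  6 + 4 = 10  −1 ⇒ G_3=9
G_3=9  [base 6] 6 + 3  →[6↦7]→  7 + 3 = 10  −1 ⇒ G_4=9
G_4=9  [base 7] 7 + 2  →[7↦8]→  8 + 2 = 10  −1 ⇒ G_5=9
G_5=9  [base 8] 8 + 1  →[8↦9]→  9 + 1 = 10  −1 ⇒ G_6=9
G_6=9  [base 9] 9  →[9↦10]→  10 = 10  −1 ⇒ G_7=9
G_7=9  [base 10] 9  →[10↦11]→  9 = 9  −1 ⇒ G_8=8
G_8=8  [base 11] 8  →[11↦12]→  8 = 8  −1 ⇒ G_9=7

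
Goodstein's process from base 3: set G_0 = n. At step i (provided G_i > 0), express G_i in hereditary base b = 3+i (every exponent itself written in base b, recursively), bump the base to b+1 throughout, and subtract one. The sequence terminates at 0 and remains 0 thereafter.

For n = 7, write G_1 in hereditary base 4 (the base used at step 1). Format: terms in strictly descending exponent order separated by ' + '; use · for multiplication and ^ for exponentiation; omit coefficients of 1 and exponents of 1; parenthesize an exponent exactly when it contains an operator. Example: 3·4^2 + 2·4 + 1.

G_0 = 7. HB_3(7) = 2·3 + 1. Bump = 9. G_1 = 8.
G_1 = 8. HB_4(8) = 2·4. Bump = 10. G_2 = 9.

2·4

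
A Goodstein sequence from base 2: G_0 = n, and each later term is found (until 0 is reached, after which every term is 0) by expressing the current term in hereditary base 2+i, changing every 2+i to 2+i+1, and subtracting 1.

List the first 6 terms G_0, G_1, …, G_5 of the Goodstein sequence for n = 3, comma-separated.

(0) 3|_2 = 2 + 1 ↦ 3 + 1|_3 = 4 ⇒ 3
(1) 3|_3 = 3 ↦ 4|_4 = 4 ⇒ 3
(2) 3|_4 = 3 ↦ 3|_5 = 3 ⇒ 2
(3) 2|_5 = 2 ↦ 2|_6 = 2 ⇒ 1
(4) 1|_6 = 1 ↦ 1|_7 = 1 ⇒ 0

3, 3, 3, 2, 1, 0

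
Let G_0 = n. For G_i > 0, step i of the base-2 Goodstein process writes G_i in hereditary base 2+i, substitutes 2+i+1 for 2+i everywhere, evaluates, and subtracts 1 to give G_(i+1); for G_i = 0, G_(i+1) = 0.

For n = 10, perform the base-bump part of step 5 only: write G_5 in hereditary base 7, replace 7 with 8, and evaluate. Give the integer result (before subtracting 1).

base 2: 10 = 2^(2 + 1) + 2; at 3: 3^(3 + 1) + 3 = 84; next = 83
base 3: 83 = 3^(3 + 1) + 2; at 4: 4^(4 + 1) + 2 = 1026; next = 1025
base 4: 1025 = 4^(4 + 1) + 1; at 5: 5^(5 + 1) + 1 = 15626; next = 15625
base 5: 15625 = 5^(5 + 1); at 6: 6^(6 + 1) = 279936; next = 279935
base 6: 279935 = 5·6^6 + 5·6^5 + 5·6^4 + 5·6^3 + 5·6^2 + 5·6 + 5; at 7: 5·7^7 + 5·7^5 + 5·7^4 + 5·7^3 + 5·7^2 + 5·7 + 5 = 4215755; next = 4215754

84073324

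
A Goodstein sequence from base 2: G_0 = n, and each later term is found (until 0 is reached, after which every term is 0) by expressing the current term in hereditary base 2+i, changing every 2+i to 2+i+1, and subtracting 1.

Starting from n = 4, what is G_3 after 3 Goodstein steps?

60

G_0=4  [base 2] 2^2  →[2↦3]→  3^3 = 27  −1 ⇒ G_1=26
G_1=26  [base 3] 2·3^2 + 2·3 + 2  →[3↦4]→  2·4^2 + 2·4 + 2 = 42  −1 ⇒ G_2=41
G_2=41  [base 4] 2·4^2 + 2·4 + 1  →[4↦5]→  2·5^2 + 2·5 + 1 = 61  −1 ⇒ G_3=60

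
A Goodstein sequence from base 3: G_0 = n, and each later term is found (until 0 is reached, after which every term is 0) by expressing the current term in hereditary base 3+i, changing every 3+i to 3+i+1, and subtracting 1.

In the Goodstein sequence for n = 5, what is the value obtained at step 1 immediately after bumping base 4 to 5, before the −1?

base 3: 5 = 3 + 2; at 4: 4 + 2 = 6; next = 5
base 4: 5 = 4 + 1; at 5: 5 + 1 = 6; next = 5

6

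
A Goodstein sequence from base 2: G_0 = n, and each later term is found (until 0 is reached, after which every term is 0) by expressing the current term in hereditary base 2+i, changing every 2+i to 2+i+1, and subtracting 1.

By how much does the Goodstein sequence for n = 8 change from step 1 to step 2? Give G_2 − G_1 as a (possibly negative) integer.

473

[0] 8 ≡ 2^(2 + 1) (base 2). Lift 3: 81. −1: 80.
[1] 80 ≡ 2·3^3 + 2·3^2 + 2·3 + 2 (base 3). Lift 4: 554. −1: 553.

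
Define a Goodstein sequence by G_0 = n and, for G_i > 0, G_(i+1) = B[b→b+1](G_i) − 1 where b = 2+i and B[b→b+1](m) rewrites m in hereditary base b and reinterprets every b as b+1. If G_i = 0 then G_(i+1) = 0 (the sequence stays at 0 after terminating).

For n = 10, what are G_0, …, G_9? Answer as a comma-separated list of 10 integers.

10, 83, 1025, 15625, 279935, 4215754, 84073323, 1937434592, 50000555551, 1426559238830

step 0: 10 = 2^(2 + 1) + 2; sub 3 for 2: 3^(3 + 1) + 3; = 84; G_1 = 84−1 = 83
step 1: 83 = 3^(3 + 1) + 2; sub 4 for 3: 4^(4 + 1) + 2; = 1026; G_2 = 1026−1 = 1025
step 2: 1025 = 4^(4 + 1) + 1; sub 5 for 4: 5^(5 + 1) + 1; = 15626; G_3 = 15626−1 = 15625
step 3: 15625 = 5^(5 + 1); sub 6 for 5: 6^(6 + 1); = 279936; G_4 = 279936−1 = 279935
step 4: 279935 = 5·6^6 + 5·6^5 + 5·6^4 + 5·6^3 + 5·6^2 + 5·6 + 5; sub 7 for 6: 5·7^7 + 5·7^5 + 5·7^4 + 5·7^3 + 5·7^2 + 5·7 + 5; = 4215755; G_5 = 4215755−1 = 4215754
step 5: 4215754 = 5·7^7 + 5·7^5 + 5·7^4 + 5·7^3 + 5·7^2 + 5·7 + 4; sub 8 for 7: 5·8^8 + 5·8^5 + 5·8^4 + 5·8^3 + 5·8^2 + 5·8 + 4; = 84073324; G_6 = 84073324−1 = 84073323
step 6: 84073323 = 5·8^8 + 5·8^5 + 5·8^4 + 5·8^3 + 5·8^2 + 5·8 + 3; sub 9 for 8: 5·9^9 + 5·9^5 + 5·9^4 + 5·9^3 + 5·9^2 + 5·9 + 3; = 1937434593; G_7 = 1937434593−1 = 1937434592
step 7: 1937434592 = 5·9^9 + 5·9^5 + 5·9^4 + 5·9^3 + 5·9^2 + 5·9 + 2; sub 10 for 9: 5·10^10 + 5·10^5 + 5·10^4 + 5·10^3 + 5·10^2 + 5·10 + 2; = 50000555552; G_8 = 50000555552−1 = 50000555551
step 8: 50000555551 = 5·10^10 + 5·10^5 + 5·10^4 + 5·10^3 + 5·10^2 + 5·10 + 1; sub 11 for 10: 5·11^11 + 5·11^5 + 5·11^4 + 5·11^3 + 5·11^2 + 5·11 + 1; = 1426559238831; G_9 = 1426559238831−1 = 1426559238830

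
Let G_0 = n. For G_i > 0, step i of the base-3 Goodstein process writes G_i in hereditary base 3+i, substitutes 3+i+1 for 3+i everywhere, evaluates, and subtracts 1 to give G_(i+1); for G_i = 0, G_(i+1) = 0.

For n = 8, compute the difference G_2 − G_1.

1

G_0=8  [base 3] 2·3 + 2  →[3↦4]→  2·4 + 2 = 10  −1 ⇒ G_1=9
G_1=9  [base 4] 2·4 + 1  →[4↦5]→  2·5 + 1 = 11  −1 ⇒ G_2=10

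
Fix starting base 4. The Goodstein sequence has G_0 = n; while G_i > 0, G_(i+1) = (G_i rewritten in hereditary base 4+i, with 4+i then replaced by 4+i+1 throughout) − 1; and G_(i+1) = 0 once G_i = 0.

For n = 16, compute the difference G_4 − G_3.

3

G_0=16  [base 4] 4^2  →[4↦5]→  5^2 = 25  −1 ⇒ G_1=24
G_1=24  [base 5] 4·5 + 4  →[5↦6]→  4·6 + 4 = 28  −1 ⇒ G_2=27
G_2=27  [base 6] 4·6 + 3  →[6↦7]→  4·7 + 3 = 31  −1 ⇒ G_3=30
G_3=30  [base 7] 4·7 + 2  →[7↦8]→  4·8 + 2 = 34  −1 ⇒ G_4=33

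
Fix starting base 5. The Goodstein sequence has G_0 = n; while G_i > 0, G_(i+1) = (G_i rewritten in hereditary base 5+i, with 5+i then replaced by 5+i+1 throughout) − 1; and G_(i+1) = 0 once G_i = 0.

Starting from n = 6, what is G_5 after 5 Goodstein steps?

3

i=0: 6 = 5 + 1 (b=5); 5→6: 6 + 1 = 7; 7−1 = 6
i=1: 6 = 6 (b=6); 6→7: 7 = 7; 7−1 = 6
i=2: 6 = 6 (b=7); 7→8: 6 = 6; 6−1 = 5
i=3: 5 = 5 (b=8); 8→9: 5 = 5; 5−1 = 4
i=4: 4 = 4 (b=9); 9→10: 4 = 4; 4−1 = 3
i=5: 3 = 3 (b=10); 10→11: 3 = 3; 3−1 = 2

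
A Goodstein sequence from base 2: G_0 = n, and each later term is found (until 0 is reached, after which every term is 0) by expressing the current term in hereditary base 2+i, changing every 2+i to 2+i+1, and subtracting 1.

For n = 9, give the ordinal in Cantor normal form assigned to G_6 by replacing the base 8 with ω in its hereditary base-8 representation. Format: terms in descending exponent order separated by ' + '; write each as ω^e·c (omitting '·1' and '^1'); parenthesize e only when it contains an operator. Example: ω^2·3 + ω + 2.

G_0=9  [base 2] 2^(2 + 1) + 1  →[2↦3]→  3^(3 + 1) + 1 = 82  −1 ⇒ G_1=81
G_1=81  [base 3] 3^(3 + 1)  →[3↦4]→  4^(4 + 1) = 1024  −1 ⇒ G_2=1023
G_2=1023  [base 4] 3·4^4 + 3·4^3 + 3·4^2 + 3·4 + 3  →[4↦5]→  3·5^5 + 3·5^3 + 3·5^2 + 3·5 + 3 = 9843  −1 ⇒ G_3=9842
G_3=9842  [base 5] 3·5^5 + 3·5^3 + 3·5^2 + 3·5 + 2  →[5↦6]→  3·6^6 + 3·6^3 + 3·6^2 + 3·6 + 2 = 140744  −1 ⇒ G_4=140743
G_4=140743  [base 6] 3·6^6 + 3·6^3 + 3·6^2 + 3·6 + 1  →[6↦7]→  3·7^7 + 3·7^3 + 3·7^2 + 3·7 + 1 = 2471827  −1 ⇒ G_5=2471826
G_5=2471826  [base 7] 3·7^7 + 3·7^3 + 3·7^2 + 3·7  →[7↦8]→  3·8^8 + 3·8^3 + 3·8^2 + 3·8 = 50333400  −1 ⇒ G_6=50333399

ω^ω·3 + ω^3·3 + ω^2·3 + ω·2 + 7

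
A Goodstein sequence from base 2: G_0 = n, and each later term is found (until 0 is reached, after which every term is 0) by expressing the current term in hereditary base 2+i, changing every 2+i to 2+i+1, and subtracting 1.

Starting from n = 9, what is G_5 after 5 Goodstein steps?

2471826

G_0 = 9. HB_2(9) = 2^(2 + 1) + 1. Bump = 82. G_1 = 81.
G_1 = 81. HB_3(81) = 3^(3 + 1). Bump = 1024. G_2 = 1023.
G_2 = 1023. HB_4(1023) = 3·4^4 + 3·4^3 + 3·4^2 + 3·4 + 3. Bump = 9843. G_3 = 9842.
G_3 = 9842. HB_5(9842) = 3·5^5 + 3·5^3 + 3·5^2 + 3·5 + 2. Bump = 140744. G_4 = 140743.
G_4 = 140743. HB_6(140743) = 3·6^6 + 3·6^3 + 3·6^2 + 3·6 + 1. Bump = 2471827. G_5 = 2471826.
G_5 = 2471826. HB_7(2471826) = 3·7^7 + 3·7^3 + 3·7^2 + 3·7. Bump = 50333400. G_6 = 50333399.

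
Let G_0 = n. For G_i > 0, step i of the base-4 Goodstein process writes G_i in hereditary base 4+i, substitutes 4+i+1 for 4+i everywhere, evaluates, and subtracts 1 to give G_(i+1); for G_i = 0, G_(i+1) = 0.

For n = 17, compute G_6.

G_0=17  [base 4] 4^2 + 1  →[4↦5]→  5^2 + 1 = 26  −1 ⇒ G_1=25
G_1=25  [base 5] 5^2  →[5↦6]→  6^2 = 36  −1 ⇒ G_2=35
G_2=35  [base 6] 5·6 + 5  →[6↦7]→  5·7 + 5 = 40  −1 ⇒ G_3=39
G_3=39  [base 7] 5·7 + 4  →[7↦8]→  5·8 + 4 = 44  −1 ⇒ G_4=43
G_4=43  [base 8] 5·8 + 3  →[8↦9]→  5·9 + 3 = 48  −1 ⇒ G_5=47
G_5=47  [base 9] 5·9 + 2  →[9↦10]→  5·10 + 2 = 52  −1 ⇒ G_6=51
G_6=51  [base 10] 5·10 + 1  →[10↦11]→  5·11 + 1 = 56  −1 ⇒ G_7=55

51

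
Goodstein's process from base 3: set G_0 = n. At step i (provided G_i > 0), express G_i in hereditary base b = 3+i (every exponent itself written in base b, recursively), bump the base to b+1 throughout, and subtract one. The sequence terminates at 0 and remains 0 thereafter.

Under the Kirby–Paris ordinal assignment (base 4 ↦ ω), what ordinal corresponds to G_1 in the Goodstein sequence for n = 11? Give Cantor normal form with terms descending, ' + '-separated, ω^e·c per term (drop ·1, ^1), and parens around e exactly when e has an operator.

ω^2 + 1

i=0: 11 = 3^2 + 2 (b=3); 3→4: 4^2 + 2 = 18; 18−1 = 17
i=1: 17 = 4^2 + 1 (b=4); 4→5: 5^2 + 1 = 26; 26−1 = 25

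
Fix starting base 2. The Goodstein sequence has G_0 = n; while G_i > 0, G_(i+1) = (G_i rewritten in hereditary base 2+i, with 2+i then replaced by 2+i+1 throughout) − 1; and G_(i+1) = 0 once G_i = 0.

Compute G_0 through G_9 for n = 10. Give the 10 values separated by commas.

10, 83, 1025, 15625, 279935, 4215754, 84073323, 1937434592, 50000555551, 1426559238830

base 2: 10 = 2^(2 + 1) + 2; at 3: 3^(3 + 1) + 3 = 84; next = 83
base 3: 83 = 3^(3 + 1) + 2; at 4: 4^(4 + 1) + 2 = 1026; next = 1025
base 4: 1025 = 4^(4 + 1) + 1; at 5: 5^(5 + 1) + 1 = 15626; next = 15625
base 5: 15625 = 5^(5 + 1); at 6: 6^(6 + 1) = 279936; next = 279935
base 6: 279935 = 5·6^6 + 5·6^5 + 5·6^4 + 5·6^3 + 5·6^2 + 5·6 + 5; at 7: 5·7^7 + 5·7^5 + 5·7^4 + 5·7^3 + 5·7^2 + 5·7 + 5 = 4215755; next = 4215754
base 7: 4215754 = 5·7^7 + 5·7^5 + 5·7^4 + 5·7^3 + 5·7^2 + 5·7 + 4; at 8: 5·8^8 + 5·8^5 + 5·8^4 + 5·8^3 + 5·8^2 + 5·8 + 4 = 84073324; next = 84073323
base 8: 84073323 = 5·8^8 + 5·8^5 + 5·8^4 + 5·8^3 + 5·8^2 + 5·8 + 3; at 9: 5·9^9 + 5·9^5 + 5·9^4 + 5·9^3 + 5·9^2 + 5·9 + 3 = 1937434593; next = 1937434592
base 9: 1937434592 = 5·9^9 + 5·9^5 + 5·9^4 + 5·9^3 + 5·9^2 + 5·9 + 2; at 10: 5·10^10 + 5·10^5 + 5·10^4 + 5·10^3 + 5·10^2 + 5·10 + 2 = 50000555552; next = 50000555551
base 10: 50000555551 = 5·10^10 + 5·10^5 + 5·10^4 + 5·10^3 + 5·10^2 + 5·10 + 1; at 11: 5·11^11 + 5·11^5 + 5·11^4 + 5·11^3 + 5·11^2 + 5·11 + 1 = 1426559238831; next = 1426559238830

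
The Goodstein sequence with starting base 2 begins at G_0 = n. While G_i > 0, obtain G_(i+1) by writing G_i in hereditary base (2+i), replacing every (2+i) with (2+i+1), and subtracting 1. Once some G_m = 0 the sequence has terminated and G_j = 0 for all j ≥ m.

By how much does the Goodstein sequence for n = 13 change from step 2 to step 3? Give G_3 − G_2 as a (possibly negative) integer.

14813

base 2: 13 = 2^(2 + 1) + 2^2 + 1; at 3: 3^(3 + 1) + 3^3 + 1 = 109; next = 108
base 3: 108 = 3^(3 + 1) + 3^3; at 4: 4^(4 + 1) + 4^4 = 1280; next = 1279
base 4: 1279 = 4^(4 + 1) + 3·4^3 + 3·4^2 + 3·4 + 3; at 5: 5^(5 + 1) + 3·5^3 + 3·5^2 + 3·5 + 3 = 16093; next = 16092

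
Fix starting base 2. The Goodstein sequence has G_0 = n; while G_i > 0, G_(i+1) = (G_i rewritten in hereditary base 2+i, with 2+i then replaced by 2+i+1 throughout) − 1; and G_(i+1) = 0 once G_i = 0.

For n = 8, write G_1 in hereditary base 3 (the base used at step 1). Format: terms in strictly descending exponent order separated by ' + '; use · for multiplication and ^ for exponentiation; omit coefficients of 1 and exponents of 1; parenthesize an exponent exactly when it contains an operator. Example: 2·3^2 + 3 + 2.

2·3^3 + 2·3^2 + 2·3 + 2

step 0: 8 = 2^(2 + 1); sub 3 for 2: 3^(3 + 1); = 81; G_1 = 81−1 = 80
step 1: 80 = 2·3^3 + 2·3^2 + 2·3 + 2; sub 4 for 3: 2·4^4 + 2·4^2 + 2·4 + 2; = 554; G_2 = 554−1 = 553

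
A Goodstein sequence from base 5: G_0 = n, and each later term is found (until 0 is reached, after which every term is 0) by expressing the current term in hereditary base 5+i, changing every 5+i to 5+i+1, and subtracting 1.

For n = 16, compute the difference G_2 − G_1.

2

step 0: 16 = 3·5 + 1; sub 6 for 5: 3·6 + 1; = 19; G_1 = 19−1 = 18
step 1: 18 = 3·6; sub 7 for 6: 3·7; = 21; G_2 = 21−1 = 20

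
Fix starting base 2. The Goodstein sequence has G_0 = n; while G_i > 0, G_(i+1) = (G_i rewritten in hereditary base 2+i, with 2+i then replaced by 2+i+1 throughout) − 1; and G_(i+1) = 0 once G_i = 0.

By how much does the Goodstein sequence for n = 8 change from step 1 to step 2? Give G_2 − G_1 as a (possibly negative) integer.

473

(0) 8|_2 = 2^(2 + 1) ↦ 3^(3 + 1)|_3 = 81 ⇒ 80
(1) 80|_3 = 2·3^3 + 2·3^2 + 2·3 + 2 ↦ 2·4^4 + 2·4^2 + 2·4 + 2|_4 = 554 ⇒ 553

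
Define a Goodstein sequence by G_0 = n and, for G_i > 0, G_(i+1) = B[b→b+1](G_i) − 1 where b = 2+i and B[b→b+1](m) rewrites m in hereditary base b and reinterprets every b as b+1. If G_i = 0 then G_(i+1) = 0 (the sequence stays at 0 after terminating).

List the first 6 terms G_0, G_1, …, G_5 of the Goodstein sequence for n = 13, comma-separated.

13, 108, 1279, 16092, 280711, 5765998

G_0=13  [base 2] 2^(2 + 1) + 2^2 + 1  →[2↦3]→  3^(3 + 1) + 3^3 + 1 = 109  −1 ⇒ G_1=108
G_1=108  [base 3] 3^(3 + 1) + 3^3  →[3↦4]→  4^(4 + 1) + 4^4 = 1280  −1 ⇒ G_2=1279
G_2=1279  [base 4] 4^(4 + 1) + 3·4^3 + 3·4^2 + 3·4 + 3  →[4↦5]→  5^(5 + 1) + 3·5^3 + 3·5^2 + 3·5 + 3 = 16093  −1 ⇒ G_3=16092
G_3=16092  [base 5] 5^(5 + 1) + 3·5^3 + 3·5^2 + 3·5 + 2  →[5↦6]→  6^(6 + 1) + 3·6^3 + 3·6^2 + 3·6 + 2 = 280712  −1 ⇒ G_4=280711
G_4=280711  [base 6] 6^(6 + 1) + 3·6^3 + 3·6^2 + 3·6 + 1  →[6↦7]→  7^(7 + 1) + 3·7^3 + 3·7^2 + 3·7 + 1 = 5765999  −1 ⇒ G_5=5765998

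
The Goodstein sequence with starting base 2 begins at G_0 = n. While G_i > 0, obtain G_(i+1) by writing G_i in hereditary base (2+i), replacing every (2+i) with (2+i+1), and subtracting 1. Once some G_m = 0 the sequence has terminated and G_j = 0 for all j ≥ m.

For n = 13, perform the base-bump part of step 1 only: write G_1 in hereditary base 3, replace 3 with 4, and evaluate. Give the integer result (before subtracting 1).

1280

[0] 13 ≡ 2^(2 + 1) + 2^2 + 1 (base 2). Lift 3: 109. −1: 108.
[1] 108 ≡ 3^(3 + 1) + 3^3 (base 3). Lift 4: 1280. −1: 1279.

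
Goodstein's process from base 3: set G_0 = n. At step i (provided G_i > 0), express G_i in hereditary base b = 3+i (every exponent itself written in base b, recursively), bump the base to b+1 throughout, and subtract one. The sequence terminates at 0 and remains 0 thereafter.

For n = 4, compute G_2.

base 3: 4 = 3 + 1; at 4: 4 + 1 = 5; next = 4
base 4: 4 = 4; at 5: 5 = 5; next = 4
base 5: 4 = 4; at 6: 4 = 4; next = 3

4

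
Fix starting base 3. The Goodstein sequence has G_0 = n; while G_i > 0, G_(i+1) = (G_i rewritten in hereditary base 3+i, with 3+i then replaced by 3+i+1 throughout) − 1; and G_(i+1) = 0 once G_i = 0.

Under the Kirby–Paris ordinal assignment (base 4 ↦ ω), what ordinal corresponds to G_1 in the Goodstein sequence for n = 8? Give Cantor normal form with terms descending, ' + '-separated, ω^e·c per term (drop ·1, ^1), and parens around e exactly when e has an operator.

step 0: 8 = 2·3 + 2; sub 4 for 3: 2·4 + 2; = 10; G_1 = 10−1 = 9
step 1: 9 = 2·4 + 1; sub 5 for 4: 2·5 + 1; = 11; G_2 = 11−1 = 10

ω·2 + 1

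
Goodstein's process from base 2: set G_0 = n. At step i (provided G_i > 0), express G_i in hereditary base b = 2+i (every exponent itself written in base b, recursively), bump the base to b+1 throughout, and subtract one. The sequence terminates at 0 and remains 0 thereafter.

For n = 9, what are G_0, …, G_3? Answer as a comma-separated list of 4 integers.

step 0: 9 = 2^(2 + 1) + 1; sub 3 for 2: 3^(3 + 1) + 1; = 82; G_1 = 82−1 = 81
step 1: 81 = 3^(3 + 1); sub 4 for 3: 4^(4 + 1); = 1024; G_2 = 1024−1 = 1023
step 2: 1023 = 3·4^4 + 3·4^3 + 3·4^2 + 3·4 + 3; sub 5 for 4: 3·5^5 + 3·5^3 + 3·5^2 + 3·5 + 3; = 9843; G_3 = 9843−1 = 9842

9, 81, 1023, 9842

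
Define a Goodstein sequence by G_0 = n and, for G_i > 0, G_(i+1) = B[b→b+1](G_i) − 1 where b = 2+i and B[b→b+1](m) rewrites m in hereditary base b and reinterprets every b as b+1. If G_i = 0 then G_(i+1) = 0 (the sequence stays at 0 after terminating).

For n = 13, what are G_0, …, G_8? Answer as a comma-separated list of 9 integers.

step 0: 13 = 2^(2 + 1) + 2^2 + 1; sub 3 for 2: 3^(3 + 1) + 3^3 + 1; = 109; G_1 = 109−1 = 108
step 1: 108 = 3^(3 + 1) + 3^3; sub 4 for 3: 4^(4 + 1) + 4^4; = 1280; G_2 = 1280−1 = 1279
step 2: 1279 = 4^(4 + 1) + 3·4^3 + 3·4^2 + 3·4 + 3; sub 5 for 4: 5^(5 + 1) + 3·5^3 + 3·5^2 + 3·5 + 3; = 16093; G_3 = 16093−1 = 16092
step 3: 16092 = 5^(5 + 1) + 3·5^3 + 3·5^2 + 3·5 + 2; sub 6 for 5: 6^(6 + 1) + 3·6^3 + 3·6^2 + 3·6 + 2; = 280712; G_4 = 280712−1 = 280711
step 4: 280711 = 6^(6 + 1) + 3·6^3 + 3·6^2 + 3·6 + 1; sub 7 for 6: 7^(7 + 1) + 3·7^3 + 3·7^2 + 3·7 + 1; = 5765999; G_5 = 5765999−1 = 5765998
step 5: 5765998 = 7^(7 + 1) + 3·7^3 + 3·7^2 + 3·7; sub 8 for 7: 8^(8 + 1) + 3·8^3 + 3·8^2 + 3·8; = 134219480; G_6 = 134219480−1 = 134219479
step 6: 134219479 = 8^(8 + 1) + 3·8^3 + 3·8^2 + 2·8 + 7; sub 9 for 8: 9^(9 + 1) + 3·9^3 + 3·9^2 + 2·9 + 7; = 3486786856; G_7 = 3486786856−1 = 3486786855
step 7: 3486786855 = 9^(9 + 1) + 3·9^3 + 3·9^2 + 2·9 + 6; sub 10 for 9: 10^(10 + 1) + 3·10^3 + 3·10^2 + 2·10 + 6; = 100000003326; G_8 = 100000003326−1 = 100000003325

13, 108, 1279, 16092, 280711, 5765998, 134219479, 3486786855, 100000003325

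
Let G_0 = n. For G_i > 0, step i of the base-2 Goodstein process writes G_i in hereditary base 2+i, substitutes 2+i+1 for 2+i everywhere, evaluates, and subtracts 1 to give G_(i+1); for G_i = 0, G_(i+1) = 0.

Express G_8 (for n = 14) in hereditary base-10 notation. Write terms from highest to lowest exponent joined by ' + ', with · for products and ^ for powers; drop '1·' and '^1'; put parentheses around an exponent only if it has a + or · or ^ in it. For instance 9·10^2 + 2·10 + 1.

10^(10 + 1) + 5·10^5 + 5·10^4 + 5·10^3 + 5·10^2 + 5·10 + 1

base 2: 14 = 2^(2 + 1) + 2^2 + 2; at 3: 3^(3 + 1) + 3^3 + 3 = 111; next = 110
base 3: 110 = 3^(3 + 1) + 3^3 + 2; at 4: 4^(4 + 1) + 4^4 + 2 = 1282; next = 1281
base 4: 1281 = 4^(4 + 1) + 4^4 + 1; at 5: 5^(5 + 1) + 5^5 + 1 = 18751; next = 18750
base 5: 18750 = 5^(5 + 1) + 5^5; at 6: 6^(6 + 1) + 6^6 = 326592; next = 326591
base 6: 326591 = 6^(6 + 1) + 5·6^5 + 5·6^4 + 5·6^3 + 5·6^2 + 5·6 + 5; at 7: 7^(7 + 1) + 5·7^5 + 5·7^4 + 5·7^3 + 5·7^2 + 5·7 + 5 = 5862841; next = 5862840
base 7: 5862840 = 7^(7 + 1) + 5·7^5 + 5·7^4 + 5·7^3 + 5·7^2 + 5·7 + 4; at 8: 8^(8 + 1) + 5·8^5 + 5·8^4 + 5·8^3 + 5·8^2 + 5·8 + 4 = 134404972; next = 134404971
base 8: 134404971 = 8^(8 + 1) + 5·8^5 + 5·8^4 + 5·8^3 + 5·8^2 + 5·8 + 3; at 9: 9^(9 + 1) + 5·9^5 + 5·9^4 + 5·9^3 + 5·9^2 + 5·9 + 3 = 3487116549; next = 3487116548
base 9: 3487116548 = 9^(9 + 1) + 5·9^5 + 5·9^4 + 5·9^3 + 5·9^2 + 5·9 + 2; at 10: 10^(10 + 1) + 5·10^5 + 5·10^4 + 5·10^3 + 5·10^2 + 5·10 + 2 = 100000555552; next = 100000555551
base 10: 100000555551 = 10^(10 + 1) + 5·10^5 + 5·10^4 + 5·10^3 + 5·10^2 + 5·10 + 1; at 11: 11^(11 + 1) + 5·11^5 + 5·11^4 + 5·11^3 + 5·11^2 + 5·11 + 1 = 3138429262497; next = 3138429262496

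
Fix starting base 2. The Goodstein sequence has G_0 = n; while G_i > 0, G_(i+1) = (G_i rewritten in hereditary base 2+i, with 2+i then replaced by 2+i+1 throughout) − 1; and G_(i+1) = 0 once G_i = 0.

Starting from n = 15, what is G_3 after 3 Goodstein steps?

18752

G_0 = 15. HB_2(15) = 2^(2 + 1) + 2^2 + 2 + 1. Bump = 112. G_1 = 111.
G_1 = 111. HB_3(111) = 3^(3 + 1) + 3^3 + 3. Bump = 1284. G_2 = 1283.
G_2 = 1283. HB_4(1283) = 4^(4 + 1) + 4^4 + 3. Bump = 18753. G_3 = 18752.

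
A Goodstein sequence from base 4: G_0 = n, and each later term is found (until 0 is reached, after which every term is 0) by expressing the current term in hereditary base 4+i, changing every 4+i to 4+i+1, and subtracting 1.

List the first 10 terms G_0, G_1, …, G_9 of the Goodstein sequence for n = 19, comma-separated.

19, 27, 37, 49, 63, 69, 75, 81, 87, 93

step 0: 19 = 4^2 + 3; sub 5 for 4: 5^2 + 3; = 28; G_1 = 28−1 = 27
step 1: 27 = 5^2 + 2; sub 6 for 5: 6^2 + 2; = 38; G_2 = 38−1 = 37
step 2: 37 = 6^2 + 1; sub 7 for 6: 7^2 + 1; = 50; G_3 = 50−1 = 49
step 3: 49 = 7^2; sub 8 for 7: 8^2; = 64; G_4 = 64−1 = 63
step 4: 63 = 7·8 + 7; sub 9 for 8: 7·9 + 7; = 70; G_5 = 70−1 = 69
step 5: 69 = 7·9 + 6; sub 10 for 9: 7·10 + 6; = 76; G_6 = 76−1 = 75
step 6: 75 = 7·10 + 5; sub 11 for 10: 7·11 + 5; = 82; G_7 = 82−1 = 81
step 7: 81 = 7·11 + 4; sub 12 for 11: 7·12 + 4; = 88; G_8 = 88−1 = 87
step 8: 87 = 7·12 + 3; sub 13 for 12: 7·13 + 3; = 94; G_9 = 94−1 = 93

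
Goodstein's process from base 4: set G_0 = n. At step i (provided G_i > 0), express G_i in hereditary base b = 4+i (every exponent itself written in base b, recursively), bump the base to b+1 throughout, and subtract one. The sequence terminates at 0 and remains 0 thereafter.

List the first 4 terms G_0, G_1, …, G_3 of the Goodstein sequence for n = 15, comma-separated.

15 —HB4→ 3·4 + 3 —bump→ 3·5 + 3 = 18 —(−1)→ 17
17 —HB5→ 3·5 + 2 —bump→ 3·6 + 2 = 20 —(−1)→ 19
19 —HB6→ 3·6 + 1 —bump→ 3·7 + 1 = 22 —(−1)→ 21

15, 17, 19, 21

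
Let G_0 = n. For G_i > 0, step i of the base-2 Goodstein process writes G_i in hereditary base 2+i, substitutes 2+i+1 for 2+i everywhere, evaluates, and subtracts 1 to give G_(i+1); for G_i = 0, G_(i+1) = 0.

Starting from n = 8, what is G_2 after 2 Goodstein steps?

553

[0] 8 ≡ 2^(2 + 1) (base 2). Lift 3: 81. −1: 80.
[1] 80 ≡ 2·3^3 + 2·3^2 + 2·3 + 2 (base 3). Lift 4: 554. −1: 553.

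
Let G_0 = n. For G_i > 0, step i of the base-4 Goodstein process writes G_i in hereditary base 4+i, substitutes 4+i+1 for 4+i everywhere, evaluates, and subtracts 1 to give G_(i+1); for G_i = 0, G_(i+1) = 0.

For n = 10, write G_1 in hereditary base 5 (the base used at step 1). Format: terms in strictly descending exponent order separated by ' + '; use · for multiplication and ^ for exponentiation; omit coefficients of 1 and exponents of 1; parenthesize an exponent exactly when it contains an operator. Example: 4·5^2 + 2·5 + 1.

2·5 + 1

G_0 = 10. HB_4(10) = 2·4 + 2. Bump = 12. G_1 = 11.
G_1 = 11. HB_5(11) = 2·5 + 1. Bump = 13. G_2 = 12.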